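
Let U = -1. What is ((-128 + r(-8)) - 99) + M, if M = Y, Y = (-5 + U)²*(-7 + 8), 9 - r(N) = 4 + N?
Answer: -178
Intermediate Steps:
r(N) = 5 - N (r(N) = 9 - (4 + N) = 9 + (-4 - N) = 5 - N)
Y = 36 (Y = (-5 - 1)²*(-7 + 8) = (-6)²*1 = 36*1 = 36)
M = 36
((-128 + r(-8)) - 99) + M = ((-128 + (5 - 1*(-8))) - 99) + 36 = ((-128 + (5 + 8)) - 99) + 36 = ((-128 + 13) - 99) + 36 = (-115 - 99) + 36 = -214 + 36 = -178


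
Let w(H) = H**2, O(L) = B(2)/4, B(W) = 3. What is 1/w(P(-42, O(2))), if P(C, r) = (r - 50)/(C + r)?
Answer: 27225/38809 ≈ 0.70151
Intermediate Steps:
O(L) = 3/4
P(C, r) = (-50 + r)/(C + r)
1/w(P(-42, O(2))) = 1/(((-50 + 3/4)/(-42 + 3/4))**2) = 1/((-197/4/(-165/4))**2) = 1/((-4/165*(-197/4))**2) = 1/((197/165)**2) = 1/(38809/27225) = 27225/38809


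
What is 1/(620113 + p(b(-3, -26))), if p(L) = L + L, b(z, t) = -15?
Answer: 1/620083 ≈ 1.6127e-6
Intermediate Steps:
p(L) = 2*L
1/(620113 + p(b(-3, -26))) = 1/(620113 + 2*(-15)) = 1/(620113 - 30) = 1/620083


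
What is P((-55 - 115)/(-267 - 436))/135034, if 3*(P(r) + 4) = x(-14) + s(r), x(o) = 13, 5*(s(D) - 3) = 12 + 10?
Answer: 7/337585 ≈ 2.0736e-5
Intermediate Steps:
s(D) = 37/5 (s(D) = 3 + (12 + 10)/5 = 3 + (⅕)*22 = 3 + 22/5 = 37/5)
P(r) = 14/5 (P(r) = -4 + (13 + 37/5)/3 = -4 + (⅓)*(102/5) = -4 + 34/5 = 14/5)
P((-55 - 115)/(-267 - 436))/135034 = (14/5)/135034 = (14/5)*(1/135034) = 7/337585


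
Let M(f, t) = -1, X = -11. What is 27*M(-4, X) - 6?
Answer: -33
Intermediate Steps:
27*M(-4, X) - 6 = 27*(-1) - 6 = -27 - 6 = -33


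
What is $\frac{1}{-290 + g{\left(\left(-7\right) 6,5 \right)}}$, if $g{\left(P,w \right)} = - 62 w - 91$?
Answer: $- \frac{1}{691} \approx -0.0014472$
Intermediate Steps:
$g{\left(P,w \right)} = -91 - 62 w$
$\frac{1}{-290 + g{\left(\left(-7\right) 6,5 \right)}} = \frac{1}{-290 - 401} = \frac{1}{-691} = - \frac{1}{691}$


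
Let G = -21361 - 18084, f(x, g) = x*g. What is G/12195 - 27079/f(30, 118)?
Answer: -31324247/2878020 ≈ -10.884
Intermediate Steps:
f(x, g) = g*x
G = -39445
G/12195 - 27079/f(30, 118) = -39445/12195 - 27079/(118*30) = -39445*1/12195 - 27079/3540 = -7889/2439 - 27079*1/3540 = -7889/2439 - 27079/3540 = -31324247/2878020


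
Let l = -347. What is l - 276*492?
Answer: -136139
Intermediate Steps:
l - 276*492 = -347 - 276*492 = -347 - 135792 = -136139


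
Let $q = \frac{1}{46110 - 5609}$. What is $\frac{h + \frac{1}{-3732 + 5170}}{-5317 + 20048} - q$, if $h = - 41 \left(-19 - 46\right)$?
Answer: $\frac{155189624593}{857939892178} \approx 0.18089$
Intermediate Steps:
$h = 2665$ ($h = \left(-41\right) \left(-65\right) = 2665$)
$q = \frac{1}{40501} \approx 2.4691 \cdot 10^{-5}$
$\frac{h + \frac{1}{-3732 + 5170}}{-5317 + 20048} - q = \frac{2665 + \frac{1}{-3732 + 5170}}{-5317 + 20048} - \frac{1}{40501} = \frac{2665 + \frac{1}{1438}}{14731} - \frac{1}{40501} = \left(2665 + \frac{1}{1438}\right) \frac{1}{14731} - \frac{1}{40501} = \frac{3832271}{1438} \cdot \frac{1}{14731} - \frac{1}{40501} = \frac{3832271}{21183178} - \frac{1}{40501} = \frac{155189624593}{857939892178}$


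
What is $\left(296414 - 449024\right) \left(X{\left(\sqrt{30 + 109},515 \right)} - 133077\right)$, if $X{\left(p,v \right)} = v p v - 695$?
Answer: $20414944920 - 40475987250 \sqrt{139} \approx -4.5679 \cdot 10^{11}$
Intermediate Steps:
$X{\left(p,v \right)} = -695 + p v^{2}$ ($X{\left(p,v \right)} = p v v - 695 = p v^{2} - 695 = -695 + p v^{2}$)
$\left(296414 - 449024\right) \left(X{\left(\sqrt{30 + 109},515 \right)} - 133077\right) = \left(296414 - 449024\right) \left(\left(-695 + \sqrt{30 + 109} \cdot 515^{2}\right) - 133077\right) = - 152610 \left(\left(-695 + \sqrt{139} \cdot 265225\right) - 133077\right) = - 152610 \left(\left(-695 + 265225 \sqrt{139}\right) - 133077\right) = - 152610 \left(-133772 + 265225 \sqrt{139}\right) = 20414944920 - 40475987250 \sqrt{139}$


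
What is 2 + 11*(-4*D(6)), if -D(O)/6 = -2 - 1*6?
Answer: -2110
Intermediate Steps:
D(O) = 48 (D(O) = -6*(-2 - 1*6) = -6*(-2 - 6) = -6*(-8) = 48)
2 + 11*(-4*D(6)) = 2 + 11*(-4*48) = 2 + 11*(-192) = 2 - 2112 = -2110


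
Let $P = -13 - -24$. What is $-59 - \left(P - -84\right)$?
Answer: $-154$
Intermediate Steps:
$P = 11$ ($P = -13 + 24 = 11$)
$-59 - \left(P - -84\right) = -59 - \left(11 - -84\right) = -59 - \left(11 + 84\right) = -59 - 95 = -154$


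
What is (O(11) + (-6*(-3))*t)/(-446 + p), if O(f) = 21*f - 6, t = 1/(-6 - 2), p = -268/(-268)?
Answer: -891/1780 ≈ -0.50056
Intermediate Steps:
p = 1 (p = -268*(-1/268) = 1)
t = -1/8 (t = 1/(-8) = -1/8 ≈ -0.12500)
O(f) = -6 + 21*f
(O(11) + (-6*(-3))*t)/(-446 + p) = ((-6 + 21*11) - 6*(-3)*(-1/8))/(-446 + 1) = ((-6 + 231) + 18*(-1/8))/(-445) = (225 - 9/4)*(-1/445) = (891/4)*(-1/445) = -891/1780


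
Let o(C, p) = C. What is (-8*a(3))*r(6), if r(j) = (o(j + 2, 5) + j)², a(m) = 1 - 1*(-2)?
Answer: -4704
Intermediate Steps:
a(m) = 3 (a(m) = 1 + 2 = 3)
r(j) = (2 + 2*j)² (r(j) = ((j + 2) + j)² = ((2 + j) + j)² = (2 + 2*j)²)
(-8*a(3))*r(6) = (-8*3)*(4*(1 + 6)²) = -96*7² = -96*49 = -24*196 = -4704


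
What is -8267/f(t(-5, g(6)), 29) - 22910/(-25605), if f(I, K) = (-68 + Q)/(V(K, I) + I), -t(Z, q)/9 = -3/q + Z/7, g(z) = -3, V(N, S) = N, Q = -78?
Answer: 1119530657/747666 ≈ 1497.4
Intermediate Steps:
t(Z, q) = 27/q - 9*Z/7 (t(Z, q) = -9*(-3/q + Z/7) = 27/q - 9*Z/7)
f(I, K) = -146/(I + K) (f(I, K) = (-68 - 78)/(K + I) = -146/(I + K))
-8267/f(t(-5, g(6)), 29) - 22910/(-25605) = -8267/((-146/((27/(-3) - 9/7*(-5)) + 29))) - 22910/(-25605) = -8267/((-146/((27*(-⅓) + 45/7) + 29))) - 22910*(-1/25605) = -8267/((-146/((-9 + 45/7) + 29))) + 4582/5121 = -8267/((-146/(-18/7 + 29))) + 4582/5121 = -8267/((-146/185/7)) + 4582/5121 = -8267/((-146*7/185)) + 4582/5121 = -8267/(-1022/185) + 4582/5121 = -8267*(-185/1022) + 4582/5121 = 218485/146 + 4582/5121 = 1119530657/747666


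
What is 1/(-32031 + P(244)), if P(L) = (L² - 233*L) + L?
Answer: -1/29103 ≈ -3.4361e-5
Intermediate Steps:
P(L) = L² - 232*L
1/(-32031 + P(244)) = 1/(-32031 + 244*(-232 + 244)) = 1/(-32031 + 244*12) = 1/(-32031 + 2928) = 1/(-29103) = -1/29103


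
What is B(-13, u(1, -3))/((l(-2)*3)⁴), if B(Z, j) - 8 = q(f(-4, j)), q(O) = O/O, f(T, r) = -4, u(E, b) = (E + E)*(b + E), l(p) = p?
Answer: 1/144 ≈ 0.0069444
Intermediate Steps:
u(E, b) = 2*E*(E + b) (u(E, b) = (2*E)*(E + b) = 2*E*(E + b))
q(O) = 1
B(Z, j) = 9 (B(Z, j) = 8 + 1 = 9)
B(-13, u(1, -3))/((l(-2)*3)⁴) = 9/((-2*3)⁴) = 9/((-6)⁴) = 9/1296 = 9*(1/1296) = 1/144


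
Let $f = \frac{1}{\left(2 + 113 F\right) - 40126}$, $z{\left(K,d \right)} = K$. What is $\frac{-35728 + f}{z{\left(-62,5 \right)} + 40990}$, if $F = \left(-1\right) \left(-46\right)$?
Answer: $- \frac{1247836129}{1429451328} \approx -0.87295$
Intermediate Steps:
$F = 46$
$f = - \frac{1}{34926}$ ($f = \frac{1}{\left(2 + 113 \cdot 46\right) - 40126} = \frac{1}{\left(2 + 5198\right) - 40126} = \frac{1}{5200 - 40126} = \frac{1}{-34926} = - \frac{1}{34926} \approx -2.8632 \cdot 10^{-5}$)
$\frac{-35728 + f}{z{\left(-62,5 \right)} + 40990} = \frac{-35728 - \frac{1}{34926}}{-62 + 40990} = - \frac{1247836129}{34926 \cdot 40928} = \left(- \frac{1247836129}{34926}\right) \frac{1}{40928} = - \frac{1247836129}{1429451328}$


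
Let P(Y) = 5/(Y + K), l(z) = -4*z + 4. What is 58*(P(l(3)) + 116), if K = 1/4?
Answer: 207408/31 ≈ 6690.6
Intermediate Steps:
K = 1/4 ≈ 0.25000
l(z) = 4 - 4*z
P(Y) = 5/(1/4 + Y) (P(Y) = 5/(Y + 1/4) = 5/(1/4 + Y))
58*(P(l(3)) + 116) = 58*(20/(1 + 4*(4 - 4*3)) + 116) = 58*(20/(1 + 4*(4 - 12)) + 116) = 58*(20/(1 + 4*(-8)) + 116) = 58*(20/(1 - 32) + 116) = 58*(20/(-31) + 116) = 58*(20*(-1/31) + 116) = 58*(-20/31 + 116) = 58*(3576/31) = 207408/31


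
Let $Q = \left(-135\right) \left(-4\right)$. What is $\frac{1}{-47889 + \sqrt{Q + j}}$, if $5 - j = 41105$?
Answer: $- \frac{15963}{764465627} - \frac{52 i \sqrt{15}}{2293396881} \approx -2.0881 \cdot 10^{-5} - 8.7815 \cdot 10^{-8} i$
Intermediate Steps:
$j = -41100$ ($j = 5 - 41105 = -41100$)
$Q = 540$
$\frac{1}{-47889 + \sqrt{Q + j}} = \frac{1}{-47889 + \sqrt{540 - 41100}} = \frac{1}{-47889 + \sqrt{-40560}} = \frac{1}{-47889 + 52 i \sqrt{15}}$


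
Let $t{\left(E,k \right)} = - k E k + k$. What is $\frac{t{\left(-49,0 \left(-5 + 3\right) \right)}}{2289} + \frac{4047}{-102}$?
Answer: $- \frac{1349}{34} \approx -39.676$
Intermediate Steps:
$t{\left(E,k \right)} = k - E k^{2}$ ($t{\left(E,k \right)} = - E k k + k = - E k^{2} + k = k - E k^{2}$)
$\frac{t{\left(-49,0 \left(-5 + 3\right) \right)}}{2289} + \frac{4047}{-102} = \frac{0 \left(-5 + 3\right) \left(1 - - 49 \cdot 0 \left(-5 + 3\right)\right)}{2289} + \frac{4047}{-102} = 0 \left(-2\right) \left(1 - - 49 \cdot 0 \left(-2\right)\right) \frac{1}{2289} + 4047 \left(- \frac{1}{102}\right) = 0 \left(1 - \left(-49\right) 0\right) \frac{1}{2289} - \frac{1349}{34} = 0 \left(1 + 0\right) \frac{1}{2289} - \frac{1349}{34} = 0 \cdot 1 \cdot \frac{1}{2289} - \frac{1349}{34} = 0 \cdot \frac{1}{2289} - \frac{1349}{34} = 0 - \frac{1349}{34} = - \frac{1349}{34}$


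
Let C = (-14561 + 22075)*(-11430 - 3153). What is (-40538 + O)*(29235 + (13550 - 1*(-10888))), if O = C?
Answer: -5883483975600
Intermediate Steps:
C = -109576662 (C = 7514*(-14583) = -109576662)
O = -109576662
(-40538 + O)*(29235 + (13550 - 1*(-10888))) = (-40538 - 109576662)*(29235 + (13550 - 1*(-10888))) = -109617200*(29235 + (13550 + 10888)) = -109617200*(29235 + 24438) = -109617200*53673 = -5883483975600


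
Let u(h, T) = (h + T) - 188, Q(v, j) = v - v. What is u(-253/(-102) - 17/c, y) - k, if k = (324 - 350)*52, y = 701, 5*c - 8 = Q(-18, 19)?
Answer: 757597/408 ≈ 1856.9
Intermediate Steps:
Q(v, j) = 0
c = 8/5 (c = 8/5 + (⅕)*0 = 8/5 + 0 = 8/5 ≈ 1.6000)
u(h, T) = -188 + T + h (u(h, T) = (T + h) - 188 = -188 + T + h)
k = -1352 (k = -26*52 = -1352)
u(-253/(-102) - 17/c, y) - k = (-188 + 701 + (-253/(-102) - 17/8/5)) - 1*(-1352) = (-188 + 701 + (-253*(-1/102) - 17*5/8)) + 1352 = (-188 + 701 + (253/102 - 85/8)) + 1352 = (-188 + 701 - 3323/408) + 1352 = 205981/408 + 1352 = 757597/408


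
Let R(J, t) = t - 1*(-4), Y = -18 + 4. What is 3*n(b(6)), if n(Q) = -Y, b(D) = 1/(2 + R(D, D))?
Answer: 42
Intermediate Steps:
Y = -14
R(J, t) = 4 + t (R(J, t) = t + 4 = 4 + t)
b(D) = 1/(6 + D) (b(D) = 1/(2 + (4 + D)) = 1/(6 + D))
n(Q) = 14 (n(Q) = -1*(-14) = 14)
3*n(b(6)) = 3*14 = 42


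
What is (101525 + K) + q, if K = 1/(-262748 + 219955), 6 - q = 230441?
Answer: -5516445631/42793 ≈ -1.2891e+5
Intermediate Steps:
q = -230435 (q = 6 - 1*230441 = 6 - 230441 = -230435)
K = -1/42793 (K = 1/(-42793) = -1/42793 ≈ -2.3368e-5)
(101525 + K) + q = (101525 - 1/42793) - 230435 = 4344559324/42793 - 230435 = -5516445631/42793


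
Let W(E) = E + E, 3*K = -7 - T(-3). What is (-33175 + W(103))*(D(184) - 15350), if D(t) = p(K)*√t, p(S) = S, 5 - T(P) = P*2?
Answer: 506074150 + 395628*√46 ≈ 5.0876e+8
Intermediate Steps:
T(P) = 5 - 2*P (T(P) = 5 - P*2 = 5 - 2*P)
K = -6 (K = (-7 - (5 - 2*(-3)))/3 = (-7 - (5 + 6))/3 = (-7 - 1*11)/3 = (-7 - 11)/3 = (⅓)*(-18) = -6)
D(t) = -6*√t
W(E) = 2*E
(-33175 + W(103))*(D(184) - 15350) = (-33175 + 2*103)*(-12*√46 - 15350) = (-33175 + 206)*(-12*√46 - 15350) = -32969*(-12*√46 - 15350) = -32969*(-15350 - 12*√46) = 506074150 + 395628*√46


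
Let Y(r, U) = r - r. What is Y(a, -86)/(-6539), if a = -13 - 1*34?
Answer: 0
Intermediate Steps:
a = -47 (a = -13 - 34 = -47)
Y(r, U) = 0
Y(a, -86)/(-6539) = 0/(-6539) = 0*(-1/6539) = 0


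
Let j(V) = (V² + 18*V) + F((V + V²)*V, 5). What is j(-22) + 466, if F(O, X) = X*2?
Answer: 564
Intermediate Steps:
F(O, X) = 2*X
j(V) = 10 + V² + 18*V (j(V) = (V² + 18*V) + 2*5 = (V² + 18*V) + 10 = 10 + V² + 18*V)
j(-22) + 466 = (10 + (-22)² + 18*(-22)) + 466 = (10 + 484 - 396) + 466 = 98 + 466 = 564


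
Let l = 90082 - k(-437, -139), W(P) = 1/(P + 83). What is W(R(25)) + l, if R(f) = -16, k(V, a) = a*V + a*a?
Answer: 671207/67 ≈ 10018.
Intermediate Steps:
k(V, a) = a² + V*a (k(V, a) = V*a + a² = a² + V*a)
W(P) = 1/(83 + P)
l = 10018 (l = 90082 - (-139)*(-437 - 139) = 90082 - (-139)*(-576) = 90082 - 1*80064 = 90082 - 80064 = 10018)
W(R(25)) + l = 1/(83 - 16) + 10018 = 1/67 + 10018 = 671207/67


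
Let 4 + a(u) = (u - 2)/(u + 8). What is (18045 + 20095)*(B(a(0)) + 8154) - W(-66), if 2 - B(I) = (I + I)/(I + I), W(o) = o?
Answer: 311031766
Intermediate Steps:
a(u) = -4 + (-2 + u)/(8 + u) (a(u) = -4 + (u - 2)/(u + 8) = -4 + (-2 + u)/(8 + u))
B(I) = 1 (B(I) = 2 - (I + I)/(I + I) = 2 - 2*I/(2*I) = 2 - 2*I*1/(2*I) = 2 - 1*1 = 2 - 1 = 1)
(18045 + 20095)*(B(a(0)) + 8154) - W(-66) = (18045 + 20095)*(1 + 8154) - 1*(-66) = 38140*8155 + 66 = 311031700 + 66 = 311031766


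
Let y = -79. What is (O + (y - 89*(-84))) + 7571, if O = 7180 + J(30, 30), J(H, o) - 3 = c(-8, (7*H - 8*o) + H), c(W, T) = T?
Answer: 22151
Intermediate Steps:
J(H, o) = 3 - 8*o + 8*H (J(H, o) = 3 + ((7*H - 8*o) + H) = 3 + ((-8*o + 7*H) + H) = 3 + (-8*o + 8*H) = 3 - 8*o + 8*H)
O = 7183 (O = 7180 + (3 - 8*30 + 8*30) = 7180 + (3 - 240 + 240) = 7180 + 3 = 7183)
(O + (y - 89*(-84))) + 7571 = (7183 + (-79 - 89*(-84))) + 7571 = (7183 + (-79 + 7476)) + 7571 = (7183 + 7397) + 7571 = 14580 + 7571 = 22151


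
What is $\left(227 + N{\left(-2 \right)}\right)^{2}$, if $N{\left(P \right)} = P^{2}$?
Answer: $53361$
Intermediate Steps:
$\left(227 + N{\left(-2 \right)}\right)^{2} = \left(227 + \left(-2\right)^{2}\right)^{2} = \left(227 + 4\right)^{2} = 231^{2} = 53361$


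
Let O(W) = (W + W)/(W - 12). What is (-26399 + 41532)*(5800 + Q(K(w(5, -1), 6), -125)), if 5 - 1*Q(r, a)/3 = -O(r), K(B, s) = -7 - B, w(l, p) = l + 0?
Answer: 88043794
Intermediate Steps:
O(W) = 2*W/(-12 + W) (O(W) = (2*W)/(-12 + W) = 2*W/(-12 + W))
w(l, p) = l
Q(r, a) = 15 + 6*r/(-12 + r) (Q(r, a) = 15 - (-3)*2*r/(-12 + r) = 15 - (-6)*r/(-12 + r) = 15 + 6*r/(-12 + r))
(-26399 + 41532)*(5800 + Q(K(w(5, -1), 6), -125)) = (-26399 + 41532)*(5800 + 3*(-60 + 7*(-7 - 1*5))/(-12 + (-7 - 1*5))) = 15133*(5800 + 3*(-60 + 7*(-7 - 5))/(-12 + (-7 - 5))) = 15133*(5800 + 3*(-60 + 7*(-12))/(-12 - 12)) = 15133*(5800 + 3*(-60 - 84)/(-24)) = 15133*(5800 + 3*(-1/24)*(-144)) = 15133*(5800 + 18) = 15133*5818 = 88043794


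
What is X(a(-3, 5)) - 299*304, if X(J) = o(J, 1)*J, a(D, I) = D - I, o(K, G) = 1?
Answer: -90904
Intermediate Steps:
X(J) = J (X(J) = 1*J = J)
X(a(-3, 5)) - 299*304 = (-3 - 1*5) - 299*304 = (-3 - 5) - 90896 = -8 - 90896 = -90904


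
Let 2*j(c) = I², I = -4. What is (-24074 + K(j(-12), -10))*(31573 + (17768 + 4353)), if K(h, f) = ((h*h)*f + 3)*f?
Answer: -950598576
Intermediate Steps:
j(c) = 8 (j(c) = (½)*(-4)² = (½)*16 = 8)
K(h, f) = f*(3 + f*h²) (K(h, f) = (h²*f + 3)*f = (f*h² + 3)*f = (3 + f*h²)*f = f*(3 + f*h²))
(-24074 + K(j(-12), -10))*(31573 + (17768 + 4353)) = (-24074 - 10*(3 - 10*8²))*(31573 + (17768 + 4353)) = (-24074 - 10*(3 - 10*64))*(31573 + 22121) = (-24074 - 10*(3 - 640))*53694 = (-24074 - 10*(-637))*53694 = (-24074 + 6370)*53694 = -17704*53694 = -950598576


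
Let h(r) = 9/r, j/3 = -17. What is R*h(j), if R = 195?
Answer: -585/17 ≈ -34.412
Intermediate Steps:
j = -51 (j = 3*(-17) = -51)
R*h(j) = 195*(9/(-51)) = 195*(9*(-1/51)) = 195*(-3/17) = -585/17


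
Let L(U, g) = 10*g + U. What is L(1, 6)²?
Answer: 3721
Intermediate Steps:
L(U, g) = U + 10*g
L(1, 6)² = (1 + 10*6)² = (1 + 60)² = 61² = 3721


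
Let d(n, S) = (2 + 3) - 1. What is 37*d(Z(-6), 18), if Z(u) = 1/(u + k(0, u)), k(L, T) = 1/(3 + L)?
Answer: 148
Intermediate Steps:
Z(u) = 1/(1/3 + u) (Z(u) = 1/(u + 1/(3 + 0)) = 1/(u + 1/3) = 1/(1/3 + u))
d(n, S) = 4 (d(n, S) = 5 - 1 = 4)
37*d(Z(-6), 18) = 37*4 = 148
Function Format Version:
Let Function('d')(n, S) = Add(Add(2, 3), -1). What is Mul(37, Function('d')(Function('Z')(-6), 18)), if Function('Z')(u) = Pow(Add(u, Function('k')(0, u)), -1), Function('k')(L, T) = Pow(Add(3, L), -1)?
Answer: 148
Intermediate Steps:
Function('Z')(u) = Pow(Add(Rational(1, 3), u), -1) (Function('Z')(u) = Pow(Add(u, Pow(Add(3, 0), -1)), -1) = Pow(Add(u, Pow(3, -1)), -1) = Pow(Add(u, Rational(1, 3)), -1) = Pow(Add(Rational(1, 3), u), -1))
Function('d')(n, S) = 4 (Function('d')(n, S) = Add(5, -1) = 4)
Mul(37, Function('d')(Function('Z')(-6), 18)) = Mul(37, 4) = 148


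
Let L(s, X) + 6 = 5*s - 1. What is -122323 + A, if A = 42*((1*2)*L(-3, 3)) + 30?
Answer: -124141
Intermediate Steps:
L(s, X) = -7 + 5*s (L(s, X) = -6 + (5*s - 1) = -6 + (-1 + 5*s) = -7 + 5*s)
A = -1818 (A = 42*((1*2)*(-7 + 5*(-3))) + 30 = 42*(2*(-7 - 15)) + 30 = 42*(2*(-22)) + 30 = 42*(-44) + 30 = -1848 + 30 = -1818)
-122323 + A = -122323 - 1818 = -124141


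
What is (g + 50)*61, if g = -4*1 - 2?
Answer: 2684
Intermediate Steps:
g = -6 (g = -4 - 2 = -6)
(g + 50)*61 = (-6 + 50)*61 = 44*61 = 2684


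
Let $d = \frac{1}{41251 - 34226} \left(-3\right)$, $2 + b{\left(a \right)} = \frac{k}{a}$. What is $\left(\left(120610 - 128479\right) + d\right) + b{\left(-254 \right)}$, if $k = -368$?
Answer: $- \frac{7021017206}{892175} \approx -7869.6$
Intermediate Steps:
$b{\left(a \right)} = -2 - \frac{368}{a}$
$d = - \frac{3}{7025}$ ($d = \frac{1}{7025} \left(-3\right) = - \frac{3}{7025} \approx -0.00042705$)
$\left(\left(120610 - 128479\right) + d\right) + b{\left(-254 \right)} = \left(\left(120610 - 128479\right) - \frac{3}{7025}\right) - \left(2 + \frac{368}{-254}\right) = \left(\left(120610 - 128479\right) - \frac{3}{7025}\right) - \frac{70}{127} = \left(\left(120610 - 128479\right) - \frac{3}{7025}\right) + \left(-2 + \frac{184}{127}\right) = \left(-7869 - \frac{3}{7025}\right) - \frac{70}{127} = - \frac{55279728}{7025} - \frac{70}{127} = - \frac{7021017206}{892175}$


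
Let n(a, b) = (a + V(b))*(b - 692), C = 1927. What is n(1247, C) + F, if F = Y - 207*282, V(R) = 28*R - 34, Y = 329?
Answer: 68075670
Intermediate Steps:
V(R) = -34 + 28*R
F = -58045 (F = 329 - 207*282 = 329 - 58374 = -58045)
n(a, b) = (-692 + b)*(-34 + a + 28*b) (n(a, b) = (a + (-34 + 28*b))*(b - 692) = (-34 + a + 28*b)*(-692 + b) = (-692 + b)*(-34 + a + 28*b))
n(1247, C) + F = (23528 - 19410*1927 - 692*1247 + 28*1927² + 1247*1927) - 58045 = (23528 - 37403070 - 862924 + 28*3713329 + 2402969) - 58045 = (23528 - 37403070 - 862924 + 103973212 + 2402969) - 58045 = 68133715 - 58045 = 68075670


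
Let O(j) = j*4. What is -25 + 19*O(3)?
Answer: 203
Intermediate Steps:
O(j) = 4*j
-25 + 19*O(3) = -25 + 19*(4*3) = -25 + 19*12 = -25 + 228 = 203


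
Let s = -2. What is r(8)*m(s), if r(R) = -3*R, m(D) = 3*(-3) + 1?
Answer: 192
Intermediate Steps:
m(D) = -8 (m(D) = -9 + 1 = -8)
r(8)*m(s) = -3*8*(-8) = -24*(-8) = 192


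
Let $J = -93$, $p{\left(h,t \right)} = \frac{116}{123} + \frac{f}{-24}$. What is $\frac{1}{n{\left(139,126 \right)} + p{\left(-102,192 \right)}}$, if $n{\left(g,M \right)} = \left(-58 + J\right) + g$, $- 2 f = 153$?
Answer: $- \frac{1968}{15487} \approx -0.12707$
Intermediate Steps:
$f = - \frac{153}{2}$ ($f = \left(- \frac{1}{2}\right) 153 = - \frac{153}{2} \approx -76.5$)
$p{\left(h,t \right)} = \frac{8129}{1968}$ ($p{\left(h,t \right)} = \frac{116}{123} - \frac{153}{2 \left(-24\right)} = 116 \cdot \frac{1}{123} - - \frac{51}{16} = \frac{116}{123} + \frac{51}{16} = \frac{8129}{1968}$)
$n{\left(g,M \right)} = -151 + g$ ($n{\left(g,M \right)} = \left(-58 - 93\right) + g = -151 + g$)
$\frac{1}{n{\left(139,126 \right)} + p{\left(-102,192 \right)}} = \frac{1}{\left(-151 + 139\right) + \frac{8129}{1968}} = \frac{1}{-12 + \frac{8129}{1968}} = \frac{1}{- \frac{15487}{1968}} = - \frac{1968}{15487}$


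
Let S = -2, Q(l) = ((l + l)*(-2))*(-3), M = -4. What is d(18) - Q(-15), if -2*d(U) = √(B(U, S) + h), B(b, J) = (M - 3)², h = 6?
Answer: 180 - √55/2 ≈ 176.29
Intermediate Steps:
Q(l) = 12*l (Q(l) = ((2*l)*(-2))*(-3) = -4*l*(-3) = 12*l)
B(b, J) = 49 (B(b, J) = (-4 - 3)² = (-7)² = 49)
d(U) = -√55/2 (d(U) = -√(49 + 6)/2 = -√55/2)
d(18) - Q(-15) = -√55/2 - 12*(-15) = -√55/2 - 1*(-180) = -√55/2 + 180 = 180 - √55/2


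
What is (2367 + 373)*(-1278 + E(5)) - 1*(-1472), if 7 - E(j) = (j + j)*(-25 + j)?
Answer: -2933068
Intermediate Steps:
E(j) = 7 - 2*j*(-25 + j) (E(j) = 7 - (j + j)*(-25 + j) = 7 - 2*j*(-25 + j))
(2367 + 373)*(-1278 + E(5)) - 1*(-1472) = (2367 + 373)*(-1278 + (7 - 2*5² + 50*5)) - 1*(-1472) = 2740*(-1278 + (7 - 2*25 + 250)) + 1472 = 2740*(-1278 + (7 - 50 + 250)) + 1472 = 2740*(-1278 + 207) + 1472 = 2740*(-1071) + 1472 = -2934540 + 1472 = -2933068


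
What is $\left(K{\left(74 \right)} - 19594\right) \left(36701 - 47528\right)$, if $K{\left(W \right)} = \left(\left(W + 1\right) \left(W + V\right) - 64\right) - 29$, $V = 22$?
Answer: $135196749$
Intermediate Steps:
$K{\left(W \right)} = -93 + \left(1 + W\right) \left(22 + W\right)$ ($K{\left(W \right)} = \left(\left(W + 1\right) \left(W + 22\right) - 64\right) - 29 = \left(\left(1 + W\right) \left(22 + W\right) - 64\right) - 29 = \left(-64 + \left(1 + W\right) \left(22 + W\right)\right) - 29 = -93 + \left(1 + W\right) \left(22 + W\right)$)
$\left(K{\left(74 \right)} - 19594\right) \left(36701 - 47528\right) = \left(\left(-71 + 74^{2} + 23 \cdot 74\right) - 19594\right) \left(36701 - 47528\right) = \left(\left(-71 + 5476 + 1702\right) - 19594\right) \left(-10827\right) = \left(7107 - 19594\right) \left(-10827\right) = \left(-12487\right) \left(-10827\right) = 135196749$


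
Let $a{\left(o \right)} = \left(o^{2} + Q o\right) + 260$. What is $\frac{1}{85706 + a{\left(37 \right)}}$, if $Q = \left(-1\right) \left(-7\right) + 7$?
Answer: $\frac{1}{87853} \approx 1.1383 \cdot 10^{-5}$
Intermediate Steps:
$Q = 14$ ($Q = 7 + 7 = 14$)
$a{\left(o \right)} = 260 + o^{2} + 14 o$ ($a{\left(o \right)} = \left(o^{2} + 14 o\right) + 260 = 260 + o^{2} + 14 o$)
$\frac{1}{85706 + a{\left(37 \right)}} = \frac{1}{85706 + \left(260 + 37^{2} + 14 \cdot 37\right)} = \frac{1}{85706 + \left(260 + 1369 + 518\right)} = \frac{1}{85706 + 2147} = \frac{1}{87853}$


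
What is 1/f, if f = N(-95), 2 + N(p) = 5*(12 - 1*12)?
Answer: -½ ≈ -0.50000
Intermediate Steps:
N(p) = -2 (N(p) = -2 + 5*(12 - 1*12) = -2 + 5*(12 - 12) = -2 + 5*0 = -2 + 0 = -2)
f = -2
1/f = 1/(-2) = -½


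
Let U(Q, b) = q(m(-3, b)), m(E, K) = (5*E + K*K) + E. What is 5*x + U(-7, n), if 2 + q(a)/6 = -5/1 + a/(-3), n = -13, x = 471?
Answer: 2011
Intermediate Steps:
m(E, K) = K² + 6*E (m(E, K) = (5*E + K²) + E = (K² + 5*E) + E = K² + 6*E)
q(a) = -42 - 2*a (q(a) = -12 + 6*(-5/1 + a/(-3)) = -12 + 6*(-5*1 + a*(-⅓)) = -12 + 6*(-5 - a/3) = -12 + (-30 - 2*a) = -42 - 2*a)
U(Q, b) = -6 - 2*b² (U(Q, b) = -42 - 2*(b² + 6*(-3)) = -42 - 2*(b² - 18) = -42 - 2*(-18 + b²) = -42 + (36 - 2*b²) = -6 - 2*b²)
5*x + U(-7, n) = 5*471 + (-6 - 2*(-13)²) = 2355 + (-6 - 2*169) = 2355 + (-6 - 338) = 2355 - 344 = 2011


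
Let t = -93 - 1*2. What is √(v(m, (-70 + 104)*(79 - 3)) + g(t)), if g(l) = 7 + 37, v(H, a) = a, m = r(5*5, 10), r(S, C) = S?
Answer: 6*√73 ≈ 51.264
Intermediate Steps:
m = 25 (m = 5*5 = 25)
t = -95 (t = -93 - 2 = -95)
g(l) = 44
√(v(m, (-70 + 104)*(79 - 3)) + g(t)) = √((-70 + 104)*(79 - 3) + 44) = √(34*76 + 44) = √(2584 + 44) = √2628 = 6*√73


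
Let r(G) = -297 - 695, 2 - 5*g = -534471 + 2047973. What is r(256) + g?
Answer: -303692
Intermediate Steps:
g = -302700 (g = ⅖ - (-534471 + 2047973)/5 = ⅖ - ⅕*1513502 = ⅖ - 1513502/5 = -302700)
r(G) = -992
r(256) + g = -992 - 302700 = -303692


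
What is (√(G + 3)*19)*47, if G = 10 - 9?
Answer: 1786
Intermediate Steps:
G = 1
(√(G + 3)*19)*47 = (√(1 + 3)*19)*47 = (√4*19)*47 = (2*19)*47 = 38*47 = 1786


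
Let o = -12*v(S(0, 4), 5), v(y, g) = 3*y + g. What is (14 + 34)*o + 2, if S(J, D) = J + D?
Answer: -9790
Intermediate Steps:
S(J, D) = D + J
v(y, g) = g + 3*y
o = -204 (o = -12*(5 + 3*(4 + 0)) = -12*(5 + 3*4) = -12*(5 + 12) = -12*17 = -204)
(14 + 34)*o + 2 = (14 + 34)*(-204) + 2 = 48*(-204) + 2 = -9792 + 2 = -9790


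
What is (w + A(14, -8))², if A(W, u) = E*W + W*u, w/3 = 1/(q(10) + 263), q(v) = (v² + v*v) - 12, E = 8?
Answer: 9/203401 ≈ 4.4248e-5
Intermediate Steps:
q(v) = -12 + 2*v² (q(v) = (v² + v²) - 12 = 2*v² - 12 = -12 + 2*v²)
w = 3/451 (w = 3/((-12 + 2*10²) + 263) = 3/((-12 + 2*100) + 263) = 3/((-12 + 200) + 263) = 3/(188 + 263) = 3/451 ≈ 0.0066519)
A(W, u) = 8*W + W*u
(w + A(14, -8))² = (3/451 + 14*(8 - 8))² = (3/451 + 14*0)² = (3/451 + 0)² = (3/451)² = 9/203401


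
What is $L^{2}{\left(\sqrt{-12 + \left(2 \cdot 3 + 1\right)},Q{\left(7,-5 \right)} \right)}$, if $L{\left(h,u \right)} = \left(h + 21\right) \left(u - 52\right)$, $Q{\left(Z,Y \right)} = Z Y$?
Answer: $3300084 + 317898 i \sqrt{5} \approx 3.3001 \cdot 10^{6} + 7.1084 \cdot 10^{5} i$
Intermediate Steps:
$Q{\left(Z,Y \right)} = Y Z$
$L{\left(h,u \right)} = \left(-52 + u\right) \left(21 + h\right)$ ($L{\left(h,u \right)} = \left(21 + h\right) \left(-52 + u\right) = \left(-52 + u\right) \left(21 + h\right)$)
$L^{2}{\left(\sqrt{-12 + \left(2 \cdot 3 + 1\right)},Q{\left(7,-5 \right)} \right)} = \left(-1092 - 52 \sqrt{-12 + \left(2 \cdot 3 + 1\right)} + 21 \left(\left(-5\right) 7\right) + \sqrt{-12 + \left(2 \cdot 3 + 1\right)} \left(\left(-5\right) 7\right)\right)^{2} = \left(-1092 - 52 \sqrt{-12 + \left(6 + 1\right)} + 21 \left(-35\right) + \sqrt{-12 + \left(6 + 1\right)} \left(-35\right)\right)^{2} = \left(-1092 - 52 \sqrt{-12 + 7} - 735 + \sqrt{-12 + 7} \left(-35\right)\right)^{2} = \left(-1092 - 52 \sqrt{-5} - 735 + \sqrt{-5} \left(-35\right)\right)^{2} = \left(-1092 - 52 i \sqrt{5} - 735 + i \sqrt{5} \left(-35\right)\right)^{2} = \left(-1092 - 52 i \sqrt{5} - 735 - 35 i \sqrt{5}\right)^{2} = \left(-1827 - 87 i \sqrt{5}\right)^{2}$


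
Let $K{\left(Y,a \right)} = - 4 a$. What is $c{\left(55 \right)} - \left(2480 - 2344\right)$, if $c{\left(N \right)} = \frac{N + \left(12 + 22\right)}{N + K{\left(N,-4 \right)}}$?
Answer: $- \frac{9567}{71} \approx -134.75$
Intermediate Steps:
$c{\left(N \right)} = \frac{34 + N}{16 + N}$ ($c{\left(N \right)} = \frac{N + \left(12 + 22\right)}{N - -16} = \frac{N + 34}{N + 16} = \frac{34 + N}{16 + N}$)
$c{\left(55 \right)} - \left(2480 - 2344\right) = \frac{34 + 55}{16 + 55} - \left(2480 - 2344\right) = \frac{1}{71} \cdot 89 - \left(2480 - 2344\right) = \frac{1}{71} \cdot 89 - 136 = \frac{89}{71} - 136 = - \frac{9567}{71}$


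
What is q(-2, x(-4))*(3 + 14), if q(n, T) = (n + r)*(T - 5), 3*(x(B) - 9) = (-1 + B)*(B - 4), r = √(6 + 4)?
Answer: -1768/3 + 884*√10/3 ≈ 342.48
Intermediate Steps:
r = √10 ≈ 3.1623
x(B) = 9 + (-1 + B)*(-4 + B)/3 (x(B) = 9 + ((-1 + B)*(B - 4))/3 = 9 + ((-1 + B)*(-4 + B))/3 = 9 + (-1 + B)*(-4 + B)/3)
q(n, T) = (-5 + T)*(n + √10) (q(n, T) = (n + √10)*(T - 5) = (n + √10)*(-5 + T) = (-5 + T)*(n + √10))
q(-2, x(-4))*(3 + 14) = (-5*(-2) - 5*√10 + (31/3 - 5/3*(-4) + (⅓)*(-4)²)*(-2) + (31/3 - 5/3*(-4) + (⅓)*(-4)²)*√10)*(3 + 14) = (10 - 5*√10 + (31/3 + 20/3 + (⅓)*16)*(-2) + (31/3 + 20/3 + (⅓)*16)*√10)*17 = (10 - 5*√10 + (31/3 + 20/3 + 16/3)*(-2) + (31/3 + 20/3 + 16/3)*√10)*17 = (10 - 5*√10 + (67/3)*(-2) + 67*√10/3)*17 = (10 - 5*√10 - 134/3 + 67*√10/3)*17 = (-104/3 + 52*√10/3)*17 = -1768/3 + 884*√10/3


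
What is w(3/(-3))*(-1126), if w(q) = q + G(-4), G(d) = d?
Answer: 5630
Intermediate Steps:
w(q) = -4 + q (w(q) = q - 4 = -4 + q)
w(3/(-3))*(-1126) = (-4 + 3/(-3))*(-1126) = (-4 + 3*(-⅓))*(-1126) = (-4 - 1)*(-1126) = -5*(-1126) = 5630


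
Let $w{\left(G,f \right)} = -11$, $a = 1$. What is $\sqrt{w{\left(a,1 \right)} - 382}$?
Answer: $i \sqrt{393} \approx 19.824 i$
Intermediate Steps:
$\sqrt{w{\left(a,1 \right)} - 382} = \sqrt{-11 - 382} = \sqrt{-393} = i \sqrt{393}$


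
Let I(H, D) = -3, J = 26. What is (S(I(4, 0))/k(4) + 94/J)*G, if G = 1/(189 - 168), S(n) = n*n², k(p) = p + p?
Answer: 25/2184 ≈ 0.011447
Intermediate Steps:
k(p) = 2*p
S(n) = n³
G = 1/21 ≈ 0.047619
(S(I(4, 0))/k(4) + 94/J)*G = ((-3)³/((2*4)) + 94/26)*(1/21) = (-27/8 + 94*(1/26))*(1/21) = (-27*⅛ + 47/13)*(1/21) = (-27/8 + 47/13)*(1/21) = (25/104)*(1/21) = 25/2184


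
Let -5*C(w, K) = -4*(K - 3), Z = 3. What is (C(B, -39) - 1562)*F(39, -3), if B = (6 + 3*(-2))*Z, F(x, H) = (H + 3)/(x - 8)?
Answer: 0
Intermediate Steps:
F(x, H) = (3 + H)/(-8 + x)
B = 0 (B = (6 + 3*(-2))*3 = (6 - 6)*3 = 0*3 = 0)
C(w, K) = -12/5 + 4*K/5 (C(w, K) = -(-4)*(K - 3)/5 = -(-4)*(-3 + K)/5 = -(12 - 4*K)/5 = -12/5 + 4*K/5)
(C(B, -39) - 1562)*F(39, -3) = ((-12/5 + (⅘)*(-39)) - 1562)*((3 - 3)/(-8 + 39)) = ((-12/5 - 156/5) - 1562)*(0/31) = (-168/5 - 1562)*((1/31)*0) = -7978/5*0 = 0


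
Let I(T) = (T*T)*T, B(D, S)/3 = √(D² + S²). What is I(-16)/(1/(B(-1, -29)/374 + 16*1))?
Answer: -65536 - 6144*√842/187 ≈ -66489.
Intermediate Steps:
B(D, S) = 3*√(D² + S²)
I(T) = T³ (I(T) = T²*T = T³)
I(-16)/(1/(B(-1, -29)/374 + 16*1)) = (-16)³/(1/((3*√((-1)² + (-29)²))/374 + 16*1)) = -(65536 + 6144*√(1 + 841)/187) = -(65536 + 6144*√842/187) = -4096*(16 + 3*√842/374) = -65536 - 6144*√842/187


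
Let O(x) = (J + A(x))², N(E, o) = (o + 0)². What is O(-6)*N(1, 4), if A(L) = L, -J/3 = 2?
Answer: 2304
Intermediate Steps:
J = -6 (J = -3*2 = -6)
N(E, o) = o²
O(x) = (-6 + x)²
O(-6)*N(1, 4) = (-6 - 6)²*4² = (-12)²*16 = 144*16 = 2304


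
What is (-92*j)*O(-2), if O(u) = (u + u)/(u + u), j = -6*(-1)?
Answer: -552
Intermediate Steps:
j = 6
O(u) = 1 (O(u) = (2*u)/((2*u)) = (2*u)*(1/(2*u)) = 1)
(-92*j)*O(-2) = -92*6*1 = -552*1 = -552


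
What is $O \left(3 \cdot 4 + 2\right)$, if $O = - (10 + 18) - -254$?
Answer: $3164$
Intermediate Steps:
$O = 226$ ($O = \left(-1\right) 28 + 254 = -28 + 254 = 226$)
$O \left(3 \cdot 4 + 2\right) = 226 \left(3 \cdot 4 + 2\right) = 226 \left(12 + 2\right) = 226 \cdot 14 = 3164$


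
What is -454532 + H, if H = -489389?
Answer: -943921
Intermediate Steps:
-454532 + H = -454532 - 489389 = -943921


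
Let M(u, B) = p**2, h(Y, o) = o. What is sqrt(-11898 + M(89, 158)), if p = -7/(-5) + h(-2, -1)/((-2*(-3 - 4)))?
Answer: 3*I*sqrt(6476839)/70 ≈ 109.07*I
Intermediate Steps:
p = 93/70 (p = -7/(-5) - 1/((-2*(-3 - 4))) = -7*(-1/5) - 1/((-2*(-7))) = 7/5 - 1/14 = 93/70 ≈ 1.3286)
M(u, B) = 8649/4900 (M(u, B) = (93/70)**2 = 8649/4900)
sqrt(-11898 + M(89, 158)) = sqrt(-11898 + 8649/4900) = sqrt(-58291551/4900) = 3*I*sqrt(6476839)/70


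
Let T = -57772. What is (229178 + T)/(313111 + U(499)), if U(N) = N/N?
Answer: 85703/156556 ≈ 0.54743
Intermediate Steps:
U(N) = 1
(229178 + T)/(313111 + U(499)) = (229178 - 57772)/(313111 + 1) = 171406/313112 = 171406*(1/313112) = 85703/156556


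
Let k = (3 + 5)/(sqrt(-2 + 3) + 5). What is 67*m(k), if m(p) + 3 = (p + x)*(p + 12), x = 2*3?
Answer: 57151/9 ≈ 6350.1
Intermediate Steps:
x = 6
k = 4/3 (k = 8/(sqrt(1) + 5) = 8/(1 + 5) = 8/6 = 8*(1/6) = 4/3 ≈ 1.3333)
m(p) = -3 + (6 + p)*(12 + p) (m(p) = -3 + (p + 6)*(p + 12) = -3 + (6 + p)*(12 + p))
67*m(k) = 67*(69 + (4/3)**2 + 18*(4/3)) = 67*(69 + 16/9 + 24) = 67*(853/9) = 57151/9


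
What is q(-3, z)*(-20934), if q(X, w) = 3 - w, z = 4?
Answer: 20934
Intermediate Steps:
q(-3, z)*(-20934) = (3 - 1*4)*(-20934) = (3 - 4)*(-20934) = -1*(-20934) = 20934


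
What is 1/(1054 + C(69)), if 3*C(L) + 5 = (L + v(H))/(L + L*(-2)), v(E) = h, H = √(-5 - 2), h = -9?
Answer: 23/24197 ≈ 0.00095053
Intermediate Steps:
H = I*√7 (H = √(-7) = I*√7 ≈ 2.6458*I)
v(E) = -9
C(L) = -5/3 - (-9 + L)/(3*L) (C(L) = -5/3 + ((L - 9)/(L + L*(-2)))/3 = -5/3 + ((-9 + L)/(L - 2*L))/3 = -5/3 + ((-9 + L)/((-L)))/3 = -5/3 + ((-9 + L)*(-1/L))/3 = -5/3 + (-(-9 + L)/L)/3 = -5/3 - (-9 + L)/(3*L))
1/(1054 + C(69)) = 1/(1054 + (-2 + 3/69)) = 1/(1054 + (-2 + 3*(1/69))) = 1/(1054 + (-2 + 1/23)) = 1/(1054 - 45/23) = 1/(24197/23) = 23/24197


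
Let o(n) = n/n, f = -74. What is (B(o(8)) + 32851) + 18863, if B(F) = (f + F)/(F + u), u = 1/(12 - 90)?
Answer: 3976284/77 ≈ 51640.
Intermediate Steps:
u = -1/78 (u = 1/(-78) = -1/78 ≈ -0.012821)
o(n) = 1
B(F) = (-74 + F)/(-1/78 + F) (B(F) = (-74 + F)/(F - 1/78) = (-74 + F)/(-1/78 + F))
(B(o(8)) + 32851) + 18863 = (78*(-74 + 1)/(-1 + 78*1) + 32851) + 18863 = (78*(-73)/(-1 + 78) + 32851) + 18863 = (78*(-73)/77 + 32851) + 18863 = (78*(1/77)*(-73) + 32851) + 18863 = (-5694/77 + 32851) + 18863 = 2523833/77 + 18863 = 3976284/77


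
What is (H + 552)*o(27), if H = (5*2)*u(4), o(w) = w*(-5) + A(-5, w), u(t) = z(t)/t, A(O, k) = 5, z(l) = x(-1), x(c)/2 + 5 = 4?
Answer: -71110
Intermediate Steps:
x(c) = -2 (x(c) = -10 + 2*4 = -10 + 8 = -2)
z(l) = -2
u(t) = -2/t
o(w) = 5 - 5*w (o(w) = w*(-5) + 5 = -5*w + 5 = 5 - 5*w)
H = -5 (H = (5*2)*(-2/4) = 10*(-2*¼) = 10*(-½) = -5)
(H + 552)*o(27) = (-5 + 552)*(5 - 5*27) = 547*(5 - 135) = 547*(-130) = -71110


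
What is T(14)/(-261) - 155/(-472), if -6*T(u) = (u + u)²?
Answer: 306389/369576 ≈ 0.82903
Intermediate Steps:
T(u) = -2*u²/3 (T(u) = -(u + u)²/6 = -4*u²/6 = -2*u²/3)
T(14)/(-261) - 155/(-472) = -⅔*14²/(-261) - 155/(-472) = -⅔*196*(-1/261) - 155*(-1/472) = -392/3*(-1/261) + 155/472 = 392/783 + 155/472 = 306389/369576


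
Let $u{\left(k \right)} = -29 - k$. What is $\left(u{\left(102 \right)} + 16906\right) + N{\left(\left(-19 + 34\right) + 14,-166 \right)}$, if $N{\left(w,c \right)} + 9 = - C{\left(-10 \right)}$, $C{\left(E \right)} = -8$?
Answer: $16774$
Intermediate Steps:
$N{\left(w,c \right)} = -1$ ($N{\left(w,c \right)} = -9 - -8 = -9 + 8 = -1$)
$\left(u{\left(102 \right)} + 16906\right) + N{\left(\left(-19 + 34\right) + 14,-166 \right)} = \left(\left(-29 - 102\right) + 16906\right) - 1 = \left(-131 + 16906\right) - 1 = 16775 - 1 = 16774$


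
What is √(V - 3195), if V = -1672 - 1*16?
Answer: I*√4883 ≈ 69.878*I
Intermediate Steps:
V = -1688 (V = -1672 - 16 = -1688)
√(V - 3195) = √(-1688 - 3195) = √(-4883) = I*√4883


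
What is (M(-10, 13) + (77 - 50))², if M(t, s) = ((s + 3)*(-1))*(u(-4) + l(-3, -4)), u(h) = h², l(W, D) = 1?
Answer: 60025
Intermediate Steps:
M(t, s) = -51 - 17*s (M(t, s) = ((s + 3)*(-1))*((-4)² + 1) = ((3 + s)*(-1))*(16 + 1) = (-3 - s)*17 = -51 - 17*s)
(M(-10, 13) + (77 - 50))² = ((-51 - 17*13) + (77 - 50))² = ((-51 - 221) + 27)² = (-272 + 27)² = (-245)² = 60025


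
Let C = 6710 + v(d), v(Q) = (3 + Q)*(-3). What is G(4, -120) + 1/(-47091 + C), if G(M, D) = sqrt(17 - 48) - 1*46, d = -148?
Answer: -1837517/39946 + I*sqrt(31) ≈ -46.0 + 5.5678*I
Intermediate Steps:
v(Q) = -9 - 3*Q
G(M, D) = -46 + I*sqrt(31) (G(M, D) = sqrt(-31) - 46 = I*sqrt(31) - 46 = -46 + I*sqrt(31))
C = 7145 (C = 6710 + (-9 - 3*(-148)) = 6710 + (-9 + 444) = 6710 + 435 = 7145)
G(4, -120) + 1/(-47091 + C) = (-46 + I*sqrt(31)) + 1/(-47091 + 7145) = (-46 + I*sqrt(31)) + 1/(-39946) = (-46 + I*sqrt(31)) - 1/39946 = -1837517/39946 + I*sqrt(31)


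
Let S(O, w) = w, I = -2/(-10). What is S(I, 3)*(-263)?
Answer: -789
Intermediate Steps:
I = 1/5 (I = -2*(-1/10) = 1/5 ≈ 0.20000)
S(I, 3)*(-263) = 3*(-263) = -789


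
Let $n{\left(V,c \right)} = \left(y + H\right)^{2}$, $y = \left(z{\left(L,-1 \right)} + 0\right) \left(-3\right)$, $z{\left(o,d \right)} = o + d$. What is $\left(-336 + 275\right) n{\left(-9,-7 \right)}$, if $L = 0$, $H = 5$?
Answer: $-3904$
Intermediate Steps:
$z{\left(o,d \right)} = d + o$
$y = 3$ ($y = \left(\left(-1 + 0\right) + 0\right) \left(-3\right) = \left(-1 + 0\right) \left(-3\right) = \left(-1\right) \left(-3\right) = 3$)
$n{\left(V,c \right)} = 64$ ($n{\left(V,c \right)} = \left(3 + 5\right)^{2} = 8^{2} = 64$)
$\left(-336 + 275\right) n{\left(-9,-7 \right)} = \left(-336 + 275\right) 64 = \left(-61\right) 64 = -3904$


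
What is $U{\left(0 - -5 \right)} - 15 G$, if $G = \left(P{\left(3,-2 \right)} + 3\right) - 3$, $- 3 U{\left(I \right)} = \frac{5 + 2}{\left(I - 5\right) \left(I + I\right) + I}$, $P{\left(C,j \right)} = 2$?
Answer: $- \frac{457}{15} \approx -30.467$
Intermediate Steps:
$U{\left(I \right)} = - \frac{7}{3 \left(I + 2 I \left(-5 + I\right)\right)}$ ($U{\left(I \right)} = - \frac{\left(5 + 2\right) \frac{1}{\left(I - 5\right) \left(I + I\right) + I}}{3} = - \frac{7 \frac{1}{\left(-5 + I\right) 2 I + I}}{3} = - \frac{7 \frac{1}{2 I \left(-5 + I\right) + I}}{3} = - \frac{7 \frac{1}{I + 2 I \left(-5 + I\right)}}{3} = - \frac{7}{3 \left(I + 2 I \left(-5 + I\right)\right)}$)
$G = 2$ ($G = \left(2 + 3\right) - 3 = 5 - 3 = 2$)
$U{\left(0 - -5 \right)} - 15 G = - \frac{7}{3 \left(0 - -5\right) \left(-9 + 2 \left(0 - -5\right)\right)} - 30 = - \frac{7}{3 \left(0 + 5\right) \left(-9 + 2 \left(0 + 5\right)\right)} - 30 = - \frac{7}{3 \cdot 5 \left(-9 + 2 \cdot 5\right)} - 30 = \left(- \frac{7}{3}\right) \frac{1}{5} \frac{1}{-9 + 10} - 30 = \left(- \frac{7}{3}\right) \frac{1}{5} \cdot 1^{-1} - 30 = \left(- \frac{7}{3}\right) \frac{1}{5} \cdot 1 - 30 = - \frac{7}{15} - 30 = - \frac{457}{15}$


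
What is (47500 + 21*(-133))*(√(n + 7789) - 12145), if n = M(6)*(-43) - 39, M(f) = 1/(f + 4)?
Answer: -542966515 + 44707*√774570/10 ≈ -5.3903e+8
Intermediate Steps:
M(f) = 1/(4 + f)
n = -433/10 (n = -43/(4 + 6) - 39 = -43/10 - 39 = -433/10 ≈ -43.300)
(47500 + 21*(-133))*(√(n + 7789) - 12145) = (47500 + 21*(-133))*(√(-433/10 + 7789) - 12145) = (47500 - 2793)*(√(77457/10) - 12145) = 44707*(√774570/10 - 12145) = 44707*(-12145 + √774570/10) = -542966515 + 44707*√774570/10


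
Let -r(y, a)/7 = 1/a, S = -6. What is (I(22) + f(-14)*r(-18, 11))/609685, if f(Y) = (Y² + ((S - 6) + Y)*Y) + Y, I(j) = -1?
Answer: -3833/6706535 ≈ -0.00057153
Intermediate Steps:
r(y, a) = -7/a
f(Y) = Y + Y² + Y*(-12 + Y) (f(Y) = (Y² + ((-6 - 6) + Y)*Y) + Y = (Y² + (-12 + Y)*Y) + Y = (Y² + Y*(-12 + Y)) + Y = Y + Y² + Y*(-12 + Y))
(I(22) + f(-14)*r(-18, 11))/609685 = (-1 + (-14*(-11 + 2*(-14)))*(-7/11))/609685 = (-1 + (-14*(-11 - 28))*(-7*1/11))*(1/609685) = (-1 - 14*(-39)*(-7/11))*(1/609685) = (-1 + 546*(-7/11))*(1/609685) = (-1 - 3822/11)*(1/609685) = -3833/11*1/609685 = -3833/6706535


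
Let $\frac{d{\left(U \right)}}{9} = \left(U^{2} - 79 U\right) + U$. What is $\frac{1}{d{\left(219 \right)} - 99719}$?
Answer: $\frac{1}{178192} \approx 5.6119 \cdot 10^{-6}$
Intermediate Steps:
$d{\left(U \right)} = - 702 U + 9 U^{2}$ ($d{\left(U \right)} = 9 \left(\left(U^{2} - 79 U\right) + U\right) = 9 \left(U^{2} - 78 U\right) = - 702 U + 9 U^{2}$)
$\frac{1}{d{\left(219 \right)} - 99719} = \frac{1}{9 \cdot 219 \left(-78 + 219\right) - 99719} = \frac{1}{9 \cdot 219 \cdot 141 - 99719} = \frac{1}{277911 - 99719} = \frac{1}{178192}$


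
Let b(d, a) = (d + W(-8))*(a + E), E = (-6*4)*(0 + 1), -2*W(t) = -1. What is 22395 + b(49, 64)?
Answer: 24375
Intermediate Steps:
W(t) = 1/2 (W(t) = -1/2*(-1) = 1/2)
E = -24 (E = -24*1 = -24)
b(d, a) = (1/2 + d)*(-24 + a) (b(d, a) = (d + 1/2)*(a - 24) = (1/2 + d)*(-24 + a))
22395 + b(49, 64) = 22395 + (-12 + (1/2)*64 - 24*49 + 64*49) = 22395 + (-12 + 32 - 1176 + 3136) = 22395 + 1980 = 24375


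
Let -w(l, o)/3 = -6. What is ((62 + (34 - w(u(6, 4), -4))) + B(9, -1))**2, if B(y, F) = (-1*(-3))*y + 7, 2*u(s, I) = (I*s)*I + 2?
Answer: 12544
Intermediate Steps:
u(s, I) = 1 + s*I**2/2 (u(s, I) = ((I*s)*I + 2)/2 = (s*I**2 + 2)/2 = (2 + s*I**2)/2 = 1 + s*I**2/2)
w(l, o) = 18 (w(l, o) = -3*(-6) = 18)
B(y, F) = 7 + 3*y (B(y, F) = 3*y + 7 = 7 + 3*y)
((62 + (34 - w(u(6, 4), -4))) + B(9, -1))**2 = ((62 + (34 - 1*18)) + (7 + 3*9))**2 = ((62 + (34 - 18)) + (7 + 27))**2 = ((62 + 16) + 34)**2 = (78 + 34)**2 = 112**2 = 12544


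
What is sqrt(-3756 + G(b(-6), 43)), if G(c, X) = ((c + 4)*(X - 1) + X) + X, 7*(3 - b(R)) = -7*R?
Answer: 2*I*sqrt(907) ≈ 60.233*I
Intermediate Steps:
b(R) = 3 + R (b(R) = 3 - (-1)*R = 3 + R)
G(c, X) = 2*X + (-1 + X)*(4 + c) (G(c, X) = ((4 + c)*(-1 + X) + X) + X = ((-1 + X)*(4 + c) + X) + X = (X + (-1 + X)*(4 + c)) + X = 2*X + (-1 + X)*(4 + c))
sqrt(-3756 + G(b(-6), 43)) = sqrt(-3756 + (-4 - (3 - 6) + 6*43 + 43*(3 - 6))) = sqrt(-3756 + (-4 - 1*(-3) + 258 + 43*(-3))) = sqrt(-3756 + (-4 + 3 + 258 - 129)) = sqrt(-3756 + 128) = sqrt(-3628) = 2*I*sqrt(907)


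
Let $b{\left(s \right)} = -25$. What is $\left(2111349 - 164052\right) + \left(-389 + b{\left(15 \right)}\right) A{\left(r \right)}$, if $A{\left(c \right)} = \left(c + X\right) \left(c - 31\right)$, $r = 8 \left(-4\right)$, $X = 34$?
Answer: $1999461$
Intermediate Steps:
$r = -32$
$A{\left(c \right)} = \left(-31 + c\right) \left(34 + c\right)$ ($A{\left(c \right)} = \left(c + 34\right) \left(c - 31\right) = \left(34 + c\right) \left(-31 + c\right) = \left(-31 + c\right) \left(34 + c\right)$)
$\left(2111349 - 164052\right) + \left(-389 + b{\left(15 \right)}\right) A{\left(r \right)} = \left(2111349 - 164052\right) + \left(-389 - 25\right) \left(-1054 + \left(-32\right)^{2} + 3 \left(-32\right)\right) = \left(2111349 - 164052\right) - 414 \left(-1054 + 1024 - 96\right) = 1947297 - -52164 = 1947297 + 52164 = 1999461$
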